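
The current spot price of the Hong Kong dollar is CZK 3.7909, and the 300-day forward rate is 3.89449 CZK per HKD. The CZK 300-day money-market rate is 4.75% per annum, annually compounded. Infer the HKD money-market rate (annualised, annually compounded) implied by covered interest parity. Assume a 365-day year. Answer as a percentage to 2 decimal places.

T = 300/365 years.
F/S = 3.89449/3.7909 = 1.0273260 = (growth of CZK) / (growth of HKD).
The CZK side grows by (1 + 0.0475)^(300/365) = 1.038879.
So the HKD growth factor = 1.0112457.
Annualise: 1.0112457^(365/300) − 1 = 0.013699 = 1.37%.

1.37%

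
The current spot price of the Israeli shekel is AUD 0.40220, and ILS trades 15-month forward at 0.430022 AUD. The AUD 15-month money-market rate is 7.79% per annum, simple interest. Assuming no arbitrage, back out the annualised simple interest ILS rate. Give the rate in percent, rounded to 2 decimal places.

2.11%

T = 15/12 years.
By CIP, F/S equals the AUD-to-ILS growth ratio: 0.430022/0.4022 = 1.0691745.
AUD growth factor: 1 + 0.0779×15/12 = 1.097375.
So the ILS growth factor = 1.026376.
(1.026376 − 1)/T = 0.021101, i.e. 2.11%.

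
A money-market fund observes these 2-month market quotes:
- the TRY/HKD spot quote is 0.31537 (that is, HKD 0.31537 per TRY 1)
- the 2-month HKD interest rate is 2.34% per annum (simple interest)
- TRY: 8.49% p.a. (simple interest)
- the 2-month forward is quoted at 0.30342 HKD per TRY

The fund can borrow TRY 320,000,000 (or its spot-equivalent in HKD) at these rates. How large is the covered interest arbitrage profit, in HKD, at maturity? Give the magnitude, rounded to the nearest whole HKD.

HKD 2,843,696

T = 2/12 years.
Route A — deposit TRY, sell forward: 320,000,000 × 1.014150 × 0.30342 = HKD 98,468,285.76.
Route B — convert at spot, deposit HKD: 320,000,000 × 0.31537 × 1.003900 = HKD 101,311,981.76.
The quoted forward undervalues TRY, so borrow TRY, convert to HKD at spot, deposit the HKD at 2.34%, and buy TRY forward at 0.30342 to cover the loan.
The gap between the two covered legs is HKD 2,843,696.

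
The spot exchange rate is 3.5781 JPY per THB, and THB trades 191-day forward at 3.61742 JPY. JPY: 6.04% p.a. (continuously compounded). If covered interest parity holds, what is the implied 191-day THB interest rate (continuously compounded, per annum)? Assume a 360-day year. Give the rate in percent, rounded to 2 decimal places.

3.98%

T = 191/360 years.
By CIP, F/S equals the JPY-to-THB growth ratio: 3.61742/3.5781 = 1.0109891.
The JPY side grows by e^(0.0604×191/360) = 1.0325645.
Hence g_THB = 1.0213409.
r = ln(1.0213409)/(191/360) = 0.039800 → 3.98%.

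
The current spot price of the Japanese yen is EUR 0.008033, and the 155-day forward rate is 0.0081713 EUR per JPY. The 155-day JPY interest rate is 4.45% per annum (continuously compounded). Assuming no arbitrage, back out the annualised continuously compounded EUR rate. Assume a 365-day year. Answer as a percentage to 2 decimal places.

T = 155/365 years.
By CIP, F/S equals the EUR-to-JPY growth ratio: 0.0081713/0.008033 = 1.0172165.
The JPY side grows by e^(0.0445×155/365) = 1.0190769.
That pins the EUR growth at 1.0366218.
Take logs: ln 1.0366218 / (155/365) = 0.084697, so 8.47%.

8.47%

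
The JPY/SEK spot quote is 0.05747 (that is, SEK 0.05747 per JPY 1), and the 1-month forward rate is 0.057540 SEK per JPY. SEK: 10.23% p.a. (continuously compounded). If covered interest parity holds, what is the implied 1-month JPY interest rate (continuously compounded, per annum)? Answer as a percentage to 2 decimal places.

8.77%

T = 1/12 years.
By CIP, F/S equals the SEK-to-JPY growth ratio: 0.05754/0.05747 = 1.0012180.
SEK growth factor: e^(0.1023×1/12) = 1.0085614.
So the JPY growth factor = 1.0073345.
r = ln(1.0073345)/(1/12) = 0.087693 → 8.77%.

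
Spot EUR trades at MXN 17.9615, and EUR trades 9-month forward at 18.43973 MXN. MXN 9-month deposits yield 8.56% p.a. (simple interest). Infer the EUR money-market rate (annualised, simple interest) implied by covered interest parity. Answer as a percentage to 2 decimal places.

T = 9/12 years.
By CIP, F/S equals the MXN-to-EUR growth ratio: 18.43973/17.9615 = 1.0266253.
The MXN side grows by 1 + 0.0856×9/12 = 1.064200.
That pins the EUR growth at 1.0366002.
r = (1.0366002 − 1)/(9/12) = 0.048800 → 4.88%.

4.88%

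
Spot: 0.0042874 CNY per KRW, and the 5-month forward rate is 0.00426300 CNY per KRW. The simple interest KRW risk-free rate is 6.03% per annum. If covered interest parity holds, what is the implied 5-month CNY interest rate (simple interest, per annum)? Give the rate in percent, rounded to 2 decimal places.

4.63%

T = 5/12 years.
F/S = 0.004263/0.0042874 = 0.9943089 = (growth of CNY) / (growth of KRW).
The KRW side grows by 1 + 0.0603×5/12 = 1.025125.
So the CNY growth factor = 1.0192909.
r = (1.0192909 − 1)/(5/12) = 0.046298 → 4.63%.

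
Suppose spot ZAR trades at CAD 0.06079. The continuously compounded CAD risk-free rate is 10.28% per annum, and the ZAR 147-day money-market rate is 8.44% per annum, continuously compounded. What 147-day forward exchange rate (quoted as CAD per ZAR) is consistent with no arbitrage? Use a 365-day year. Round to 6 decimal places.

T = 147/365 years.
CAD growth factor: e^(0.1028×147/365) = 1.0422706.
ZAR accumulates by e^(0.0844×147/365) = 1.0345755.
CIP: F = S · (grow CAD)/(grow ZAR) = 0.06079 × 1.0422706/1.0345755 = 0.06124215 CAD per ZAR.

0.061242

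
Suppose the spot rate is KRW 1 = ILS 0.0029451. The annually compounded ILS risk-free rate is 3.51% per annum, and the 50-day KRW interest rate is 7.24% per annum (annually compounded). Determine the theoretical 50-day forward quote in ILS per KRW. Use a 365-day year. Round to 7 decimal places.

0.0029309

T = 50/365 years.
ILS accumulates by (1 + 0.0351)^(50/365) = 1.0047369.
Growth of 1 KRW over T: (1 + 0.0724)^(50/365) = 1.0096212.
CIP: F = S · (grow ILS)/(grow KRW) = 0.0029451 × 1.0047369/1.0096212 = 0.002930852 ILS per KRW.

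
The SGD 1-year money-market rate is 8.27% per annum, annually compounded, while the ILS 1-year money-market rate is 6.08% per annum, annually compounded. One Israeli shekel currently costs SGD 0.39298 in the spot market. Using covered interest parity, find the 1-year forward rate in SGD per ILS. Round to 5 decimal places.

T = 1 year.
SGD accumulates by (1 + 0.0827)^1 = 1.082700.
ILS growth factor: (1 + 0.0608)^1 = 1.060800.
So F = 0.39298 × 1.082700 / 1.060800 = 0.4010930 (SGD/ILS).

0.40109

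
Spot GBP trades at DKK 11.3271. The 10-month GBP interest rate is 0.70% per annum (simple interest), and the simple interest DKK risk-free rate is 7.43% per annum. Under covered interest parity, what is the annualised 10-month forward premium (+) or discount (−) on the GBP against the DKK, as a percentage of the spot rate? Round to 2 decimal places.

+6.69%

T = 10/12 years.
CIP forward (DKK per GBP) = 11.3271 × 1.0619167/1.0058333 = 11.9586781.
Annualised premium = (F − S)/S × (1/T) = (11.9586781 − 11.3271)/11.3271 ÷ (10/12) = 6.69%.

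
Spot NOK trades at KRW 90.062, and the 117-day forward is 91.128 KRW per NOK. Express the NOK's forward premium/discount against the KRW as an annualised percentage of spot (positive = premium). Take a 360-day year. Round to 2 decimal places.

+3.64%

T = 117/360 years.
NOK trades forward at +1.18363% vs spot over the period.
Annualise by dividing by T: 0.0118363 / (117/360) = 0.036419 → 3.64%.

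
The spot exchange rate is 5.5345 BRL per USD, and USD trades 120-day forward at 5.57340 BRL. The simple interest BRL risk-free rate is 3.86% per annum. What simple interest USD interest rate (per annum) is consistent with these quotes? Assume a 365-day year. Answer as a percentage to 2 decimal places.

1.71%

T = 120/365 years.
F/S = 5.5734/5.5345 = 1.0070286 = (growth of BRL) / (growth of USD).
BRL growth factor: 1 + 0.0386×120/365 = 1.0126904.
So the USD growth factor = 1.0056223.
(1.0056223 − 1)/T = 0.017101, i.e. 1.71%.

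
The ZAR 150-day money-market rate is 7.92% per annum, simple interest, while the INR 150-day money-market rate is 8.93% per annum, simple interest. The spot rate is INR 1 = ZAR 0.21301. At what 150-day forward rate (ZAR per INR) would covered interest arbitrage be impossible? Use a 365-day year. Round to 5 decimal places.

T = 150/365 years.
Growth of 1 ZAR over T: 1 + 0.0792×150/365 = 1.0325479.
INR growth factor: 1 + 0.0893×150/365 = 1.0366986.
CIP: F = S · (grow ZAR)/(grow INR) = 0.21301 × 1.0325479/1.0366986 = 0.2121572 ZAR per INR.

0.21216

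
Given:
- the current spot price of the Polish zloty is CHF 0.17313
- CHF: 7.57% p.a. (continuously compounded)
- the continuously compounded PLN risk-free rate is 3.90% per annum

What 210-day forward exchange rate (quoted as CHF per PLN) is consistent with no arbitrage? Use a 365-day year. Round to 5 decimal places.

0.17682

T = 210/365 years.
CHF growth factor: e^(0.0757×210/365) = 1.0445158.
PLN accumulates by e^(0.0390×210/365) = 1.022692.
CIP: F = S · (grow CHF)/(grow PLN) = 0.17313 × 1.0445158/1.022692 = 0.1768245 CHF per PLN.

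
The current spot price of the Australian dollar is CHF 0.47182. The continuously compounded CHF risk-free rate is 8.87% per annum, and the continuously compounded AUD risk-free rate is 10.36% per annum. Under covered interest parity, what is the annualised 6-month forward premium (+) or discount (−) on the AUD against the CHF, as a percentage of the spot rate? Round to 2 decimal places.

T = 6/12 years.
F = S · g_CHF/g_AUD = 0.47182 × 1.0453482/1.0531651 = 0.46831801.
(F − S)/S ÷ T = (0.46831801 − 0.47182)/0.47182/(6/12) = -0.014845 → -1.48%.

-1.48%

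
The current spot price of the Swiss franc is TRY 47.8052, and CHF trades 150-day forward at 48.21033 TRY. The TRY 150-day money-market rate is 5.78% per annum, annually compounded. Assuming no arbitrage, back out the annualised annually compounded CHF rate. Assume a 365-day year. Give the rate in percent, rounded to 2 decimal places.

3.63%

T = 150/365 years.
CIP gives F = S · g_TRY/g_CHF, so g_TRY/g_CHF = 48.21033/47.8052 = 1.0084746.
The TRY side grows by (1 + 0.0578)^(150/365) = 1.023361.
Hence g_CHF = 1.0147613.
Annualise: 1.0147613^(365/150) − 1 = 0.036300 = 3.63%.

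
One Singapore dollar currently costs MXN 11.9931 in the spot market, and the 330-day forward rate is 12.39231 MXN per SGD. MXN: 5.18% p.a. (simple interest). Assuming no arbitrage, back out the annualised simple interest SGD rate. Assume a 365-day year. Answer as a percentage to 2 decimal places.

1.45%

T = 330/365 years.
F/S = 12.39231/11.9931 = 1.0332866 = (growth of MXN) / (growth of SGD).
The MXN side grows by 1 + 0.0518×330/365 = 1.0468329.
So the SGD growth factor = 1.0131099.
(1.0131099 − 1)/T = 0.014500, i.e. 1.45%.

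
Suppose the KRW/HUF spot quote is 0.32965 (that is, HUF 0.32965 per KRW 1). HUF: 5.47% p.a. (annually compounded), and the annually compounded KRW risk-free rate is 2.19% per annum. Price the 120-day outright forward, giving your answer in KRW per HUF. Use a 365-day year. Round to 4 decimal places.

3.0022

T = 120/365 years.
HUF growth factor: (1 + 0.0547)^(120/365) = 1.0176631.
Growth of 1 KRW over T: (1 + 0.0219)^(120/365) = 1.0071477.
CIP: F = S · (grow HUF)/(grow KRW) = 0.32965 × 1.0176631/1.0071477 = 0.3330918 HUF per KRW.
Quoted the other way: 1/0.3330918 = 3.0022 KRW per HUF.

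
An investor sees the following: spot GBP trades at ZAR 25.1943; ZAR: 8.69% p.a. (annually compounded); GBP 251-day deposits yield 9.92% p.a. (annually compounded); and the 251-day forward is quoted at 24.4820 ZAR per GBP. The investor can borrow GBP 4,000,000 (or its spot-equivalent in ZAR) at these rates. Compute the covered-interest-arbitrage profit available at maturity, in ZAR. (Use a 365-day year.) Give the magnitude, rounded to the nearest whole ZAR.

T = 251/365 years.
Route A — deposit GBP, sell forward: 4,000,000 × 1.0672035924 × 24.4820 = ZAR 104,509,113.40.
Route B — convert at spot, deposit ZAR: 4,000,000 × 25.1943 × 1.05897702775 = ZAR 106,720,739.72.
The quoted forward undervalues GBP, so borrow GBP, convert to ZAR at spot, deposit the ZAR at 8.69%, and buy GBP forward at 24.4820 to cover the loan.
The gap between the two covered legs is ZAR 2,211,626.

ZAR 2,211,626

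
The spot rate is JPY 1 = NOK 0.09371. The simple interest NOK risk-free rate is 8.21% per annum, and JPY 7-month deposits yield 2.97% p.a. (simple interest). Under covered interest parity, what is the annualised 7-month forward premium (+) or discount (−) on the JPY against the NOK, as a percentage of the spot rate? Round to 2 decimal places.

+5.15%

T = 7/12 years.
CIP forward (NOK per JPY) = 0.09371 × 1.0478917/1.017325 = 0.09652562.
(F − S)/S ÷ T = (0.09652562 − 0.09371)/0.09371/(7/12) = 0.051508 → 5.15%.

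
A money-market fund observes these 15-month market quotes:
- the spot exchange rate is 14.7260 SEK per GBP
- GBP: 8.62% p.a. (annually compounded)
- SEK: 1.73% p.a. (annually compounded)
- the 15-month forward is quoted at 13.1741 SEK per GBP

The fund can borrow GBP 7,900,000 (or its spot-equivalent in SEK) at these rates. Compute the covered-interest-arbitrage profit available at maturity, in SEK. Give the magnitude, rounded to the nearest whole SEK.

T = 15/12 years.
Invest the GBP and cover forward: 7,900,000 × 1.10888688766 × 13.1741 = SEK 115,407,835.30.
Convert at spot and invest in SEK: 7,900,000 × 14.7260 × 1.02167156332 = SEK 118,856,569.99.
The quoted forward undervalues GBP, so borrow GBP, convert to SEK at spot, deposit the SEK at 1.73%, and buy GBP forward at 13.1741 to cover the loan.
Profit = 118,856,569.99 − 115,407,835.30 = SEK 3,448,735.

SEK 3,448,735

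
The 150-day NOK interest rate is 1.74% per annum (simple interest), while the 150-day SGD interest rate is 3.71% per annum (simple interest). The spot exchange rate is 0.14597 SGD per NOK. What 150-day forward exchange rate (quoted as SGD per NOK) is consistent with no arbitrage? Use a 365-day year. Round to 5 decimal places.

T = 150/365 years.
Growth of 1 SGD over T: 1 + 0.0371×150/365 = 1.0152466.
Growth of 1 NOK over T: 1 + 0.0174×150/365 = 1.0071507.
So F = 0.14597 × 1.0152466 / 1.0071507 = 0.1471434 (SGD/NOK).

0.14714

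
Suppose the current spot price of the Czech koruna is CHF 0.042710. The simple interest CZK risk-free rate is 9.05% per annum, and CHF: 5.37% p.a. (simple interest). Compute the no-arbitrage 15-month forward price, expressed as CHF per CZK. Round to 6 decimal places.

T = 15/12 years.
CHF accumulates by 1 + 0.0537×15/12 = 1.067125.
CZK accumulates by 1 + 0.0905×15/12 = 1.113125.
CIP: F = S · (grow CHF)/(grow CZK) = 0.04271 × 1.067125/1.113125 = 0.04094501 CHF per CZK.

0.040945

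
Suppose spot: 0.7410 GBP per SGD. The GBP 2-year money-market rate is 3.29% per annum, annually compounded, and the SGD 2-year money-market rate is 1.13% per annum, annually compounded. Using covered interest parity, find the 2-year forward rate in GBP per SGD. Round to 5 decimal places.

0.77299

T = 2 years.
Growth of 1 GBP over T: (1 + 0.0329)^2 = 1.0668824.
SGD accumulates by (1 + 0.0113)^2 = 1.0227277.
So F = 0.741 × 1.0668824 / 1.0227277 = 0.7729915 (GBP/SGD).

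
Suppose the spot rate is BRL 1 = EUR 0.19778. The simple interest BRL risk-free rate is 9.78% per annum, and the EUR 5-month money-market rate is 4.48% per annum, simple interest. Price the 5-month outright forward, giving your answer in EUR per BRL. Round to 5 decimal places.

0.19358

T = 5/12 years.
Growth of 1 EUR over T: 1 + 0.0448×5/12 = 1.0186667.
Growth of 1 BRL over T: 1 + 0.0978×5/12 = 1.040750.
So F = 0.19778 × 1.0186667 / 1.040750 = 0.1935834 (EUR/BRL).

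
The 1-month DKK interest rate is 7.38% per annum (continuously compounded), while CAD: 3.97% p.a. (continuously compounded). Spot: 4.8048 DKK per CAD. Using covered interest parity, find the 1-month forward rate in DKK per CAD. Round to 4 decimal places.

4.8185

T = 1/12 years.
DKK growth factor: e^(0.0738×1/12) = 1.006169.
CAD accumulates by e^(0.0397×1/12) = 1.0033138.
Forward (DKK per CAD) = 4.8048 × 1.006169 / 1.0033138 = 4.818473.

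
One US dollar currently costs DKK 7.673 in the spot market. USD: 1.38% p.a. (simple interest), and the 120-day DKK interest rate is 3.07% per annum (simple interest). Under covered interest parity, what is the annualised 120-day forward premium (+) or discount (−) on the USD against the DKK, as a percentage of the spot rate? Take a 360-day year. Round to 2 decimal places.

T = 120/360 years.
No-arbitrage forward: 7.673 × 1.0102333 / 1.004600 = 7.716026 DKK/USD.
Annualised premium = (F − S)/S × (1/T) = (7.716026 − 7.673)/7.673 ÷ (120/360) = 1.68%.

+1.68%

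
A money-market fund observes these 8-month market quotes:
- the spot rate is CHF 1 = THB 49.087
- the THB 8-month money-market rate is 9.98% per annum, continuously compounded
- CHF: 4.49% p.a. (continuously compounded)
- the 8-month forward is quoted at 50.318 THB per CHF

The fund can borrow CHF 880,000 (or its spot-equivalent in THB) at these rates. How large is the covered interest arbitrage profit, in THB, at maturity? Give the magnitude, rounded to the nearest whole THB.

T = 8/12 years.
Keep in CHF, deliver into the forward: 880,000·1.0303858393·50.318 = THB 45,625,320.10.
Swap to THB now, deposit: 880,000·49.087·1.06879659 = THB 46,168,336.03.
The quoted forward undervalues CHF, so borrow CHF, convert to THB at spot, deposit the THB at 9.98%, and buy CHF forward at 50.318 to cover the loan.
Arbitrage profit = |45,625,320.10 − 46,168,336.03| = THB 543,016.

THB 543,016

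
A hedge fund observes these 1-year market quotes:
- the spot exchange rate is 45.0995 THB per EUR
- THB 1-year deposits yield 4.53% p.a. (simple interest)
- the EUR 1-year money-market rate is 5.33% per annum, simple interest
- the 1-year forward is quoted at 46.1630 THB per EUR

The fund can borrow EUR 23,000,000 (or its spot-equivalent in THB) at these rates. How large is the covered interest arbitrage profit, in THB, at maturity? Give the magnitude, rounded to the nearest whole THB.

THB 34,062,553

T = 1 year.
Route A — deposit EUR, sell forward: 23,000,000 × 1.053300 × 46.1630 = THB 1,118,340,221.70.
Route B — convert at spot, deposit THB: 23,000,000 × 45.0995 × 1.045300 = THB 1,084,277,669.05.
The quoted forward overvalues EUR, so borrow THB, buy EUR at spot, deposit the EUR at 5.33%, and sell the proceeds forward at 46.1630.
The gap between the two covered legs is THB 34,062,553.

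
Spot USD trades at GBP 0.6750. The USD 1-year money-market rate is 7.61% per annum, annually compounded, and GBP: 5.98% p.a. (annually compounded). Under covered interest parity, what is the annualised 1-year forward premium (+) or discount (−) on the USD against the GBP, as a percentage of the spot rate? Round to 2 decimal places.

-1.51%

T = 1 year.
CIP forward (GBP per USD) = 0.675 × 1.059800/1.076100 = 0.6647756.
Annualised premium = (F − S)/S × (1/T) = (0.6647756 − 0.675)/0.675 ÷ 1 = -1.51%.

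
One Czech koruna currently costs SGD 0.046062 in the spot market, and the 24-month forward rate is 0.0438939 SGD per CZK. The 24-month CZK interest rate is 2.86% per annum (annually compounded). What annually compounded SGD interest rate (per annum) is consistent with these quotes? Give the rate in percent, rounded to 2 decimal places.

T = 2 years.
By CIP, F/S equals the SGD-to-CZK growth ratio: 0.0438939/0.046062 = 0.9529308.
CZK growth factor: (1 + 0.0286)^2 = 1.058018.
So the SGD growth factor = 1.0082179.
r = 1.0082179^(1/2) − 1 = 0.004101 → 0.41%.

0.41%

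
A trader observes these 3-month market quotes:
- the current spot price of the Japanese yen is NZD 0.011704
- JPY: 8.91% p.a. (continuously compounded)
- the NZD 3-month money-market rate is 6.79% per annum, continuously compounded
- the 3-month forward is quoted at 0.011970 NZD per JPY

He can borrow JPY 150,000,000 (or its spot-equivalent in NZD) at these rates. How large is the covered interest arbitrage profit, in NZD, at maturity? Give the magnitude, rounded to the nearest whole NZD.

T = 3/12 years.
Route A — deposit JPY, sell forward: 150,000,000 × 1.02252494 × 0.011970 = NZD 1,835,943.53.
Route B — convert at spot, deposit NZD: 150,000,000 × 0.011704 × 1.017119894 = NZD 1,785,655.69.
The quoted forward overvalues JPY, so borrow NZD, buy JPY at spot, deposit the JPY at 8.91%, and sell the proceeds forward at 0.011970.
Arbitrage profit = |1,835,943.53 − 1,785,655.69| = NZD 50,288.

NZD 50,288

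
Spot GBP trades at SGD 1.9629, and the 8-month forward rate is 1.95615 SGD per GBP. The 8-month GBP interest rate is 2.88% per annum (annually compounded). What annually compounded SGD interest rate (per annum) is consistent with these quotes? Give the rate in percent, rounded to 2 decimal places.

T = 8/12 years.
By CIP, F/S equals the SGD-to-GBP growth ratio: 1.95615/1.9629 = 0.9965612.
The GBP side grows by (1 + 0.0288)^(8/12) = 1.019109.
Hence g_SGD = 1.0156045.
r = 1.0156045^(12/8) − 1 = 0.023498 → 2.35%.

2.35%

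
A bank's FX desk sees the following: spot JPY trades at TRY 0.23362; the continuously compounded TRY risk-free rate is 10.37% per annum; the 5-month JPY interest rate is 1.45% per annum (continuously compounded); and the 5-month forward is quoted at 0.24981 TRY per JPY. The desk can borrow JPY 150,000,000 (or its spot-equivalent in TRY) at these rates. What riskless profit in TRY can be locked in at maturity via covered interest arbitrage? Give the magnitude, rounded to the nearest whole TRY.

TRY 1,108,238

T = 5/12 years.
Invest the JPY and cover forward: 150,000,000 × 1.0060599543 × 0.24981 = TRY 37,698,575.58.
Convert at spot and invest in TRY: 150,000,000 × 0.23362 × 1.0441554046 = TRY 36,590,337.84.
The quoted forward overvalues JPY, so borrow TRY, buy JPY at spot, deposit the JPY at 1.45%, and sell the proceeds forward at 0.24981.
The gap between the two covered legs is TRY 1,108,238.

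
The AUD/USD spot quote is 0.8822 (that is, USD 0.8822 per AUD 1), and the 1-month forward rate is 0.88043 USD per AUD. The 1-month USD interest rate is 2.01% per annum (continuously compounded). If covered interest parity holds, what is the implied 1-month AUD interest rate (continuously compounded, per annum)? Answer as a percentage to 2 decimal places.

T = 1/12 years.
CIP gives F = S · g_USD/g_AUD, so g_USD/g_AUD = 0.88043/0.8822 = 0.9979937.
USD growth factor: e^(0.0201×1/12) = 1.0016764.
That pins the AUD growth at 1.0036901.
r = ln(1.0036901)/(1/12) = 0.044200 → 4.42%.

4.42%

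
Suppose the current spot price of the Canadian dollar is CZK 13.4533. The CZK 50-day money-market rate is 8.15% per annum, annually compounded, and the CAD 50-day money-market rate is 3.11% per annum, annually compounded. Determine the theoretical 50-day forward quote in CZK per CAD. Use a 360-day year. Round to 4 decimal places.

13.5428

T = 50/360 years.
CZK accumulates by (1 + 0.0815)^(50/360) = 1.01094122.
Growth of 1 CAD over T: (1 + 0.0311)^(50/360) = 1.0042627.
Forward (CZK per CAD) = 13.4533 × 1.01094122 / 1.0042627 = 13.542767.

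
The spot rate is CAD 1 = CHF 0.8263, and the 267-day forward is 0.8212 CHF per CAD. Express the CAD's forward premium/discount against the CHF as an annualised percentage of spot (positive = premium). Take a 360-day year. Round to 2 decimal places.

T = 267/360 years.
CAD trades forward at -0.61721% vs spot over the period.
Per annum: -0.0061721 / (267/360) = -0.008322 = -0.83%.

-0.83%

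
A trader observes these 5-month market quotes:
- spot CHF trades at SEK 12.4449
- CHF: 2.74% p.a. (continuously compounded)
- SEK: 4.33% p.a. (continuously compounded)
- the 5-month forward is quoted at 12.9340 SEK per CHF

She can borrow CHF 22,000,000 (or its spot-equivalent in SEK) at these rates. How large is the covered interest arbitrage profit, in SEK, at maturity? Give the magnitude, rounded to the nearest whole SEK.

SEK 9,042,988

T = 5/12 years.
Keep in CHF, deliver into the forward: 22,000,000·1.01148208552·12.9340 = SEK 287,815,204.47.
Swap to SEK now, deposit: 22,000,000·12.4449·1.01820540073 = SEK 278,772,216.61.
The quoted forward overvalues CHF, so borrow SEK, buy CHF at spot, deposit the CHF at 2.74%, and sell the proceeds forward at 12.9340.
The gap between the two covered legs is SEK 9,042,988.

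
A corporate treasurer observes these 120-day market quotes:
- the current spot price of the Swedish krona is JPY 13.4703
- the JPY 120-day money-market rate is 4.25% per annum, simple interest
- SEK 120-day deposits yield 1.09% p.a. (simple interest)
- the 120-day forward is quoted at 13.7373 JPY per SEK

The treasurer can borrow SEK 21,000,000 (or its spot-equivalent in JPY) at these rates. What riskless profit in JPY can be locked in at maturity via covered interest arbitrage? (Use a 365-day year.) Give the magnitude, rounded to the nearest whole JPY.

JPY 2,688,280

T = 120/365 years.
Keep in SEK, deliver into the forward: 21,000,000·1.00358356164·13.7373 = JPY 289,517,097.69.
Swap to JPY now, deposit: 21,000,000·13.4703·1.01397260274 = JPY 286,828,818.16.
The quoted forward overvalues SEK, so borrow JPY, buy SEK at spot, deposit the SEK at 1.09%, and sell the proceeds forward at 13.7373.
The gap between the two covered legs is JPY 2,688,280.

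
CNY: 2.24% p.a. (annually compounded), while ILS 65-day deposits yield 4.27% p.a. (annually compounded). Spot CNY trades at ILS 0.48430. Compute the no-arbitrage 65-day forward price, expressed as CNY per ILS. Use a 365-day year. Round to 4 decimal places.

T = 65/365 years.
ILS accumulates by (1 + 0.0427)^(65/365) = 1.007474.
CNY growth factor: (1 + 0.0224)^(65/365) = 1.0039528.
So F = 0.4843 × 1.007474 / 1.0039528 = 0.4859986 (ILS/CNY).
Quoted the other way: 1/0.4859986 = 2.0576 CNY per ILS.

2.0576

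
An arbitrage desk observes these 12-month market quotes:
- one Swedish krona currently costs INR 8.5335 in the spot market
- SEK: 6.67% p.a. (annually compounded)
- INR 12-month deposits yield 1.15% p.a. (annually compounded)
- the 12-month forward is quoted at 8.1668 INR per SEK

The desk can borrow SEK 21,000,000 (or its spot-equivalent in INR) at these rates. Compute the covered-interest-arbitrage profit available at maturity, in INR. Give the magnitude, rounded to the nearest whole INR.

T = 1 year.
Invest the SEK and cover forward: 21,000,000 × 1.066700 × 8.1668 = INR 182,942,036.76.
Convert at spot and invest in INR: 21,000,000 × 8.5335 × 1.011500 = INR 181,264,340.25.
The quoted forward overvalues SEK, so borrow INR, buy SEK at spot, deposit the SEK at 6.67%, and sell the proceeds forward at 8.1668.
Profit = 182,942,036.76 − 181,264,340.25 = INR 1,677,697.

INR 1,677,697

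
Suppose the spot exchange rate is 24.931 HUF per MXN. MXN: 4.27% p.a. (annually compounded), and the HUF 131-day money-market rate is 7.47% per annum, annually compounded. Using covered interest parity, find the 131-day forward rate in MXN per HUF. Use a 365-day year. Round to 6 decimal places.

0.039678

T = 131/365 years.
HUF accumulates by (1 + 0.0747)^(131/365) = 1.0261932.
MXN accumulates by (1 + 0.0427)^(131/365) = 1.0151202.
So F = 24.931 × 1.0261932 / 1.0151202 = 25.20295 (HUF/MXN).
Invert for MXN per HUF: 1 / 25.20295 = 0.039678.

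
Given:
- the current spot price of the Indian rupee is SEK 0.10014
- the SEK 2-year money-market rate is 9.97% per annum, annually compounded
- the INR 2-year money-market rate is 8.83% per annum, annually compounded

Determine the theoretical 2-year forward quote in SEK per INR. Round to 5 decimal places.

0.10225

T = 2 years.
Growth of 1 SEK over T: (1 + 0.0997)^2 = 1.2093401.
INR growth factor: (1 + 0.0883)^2 = 1.1843969.
Forward (SEK per INR) = 0.10014 × 1.2093401 / 1.1843969 = 0.1022489.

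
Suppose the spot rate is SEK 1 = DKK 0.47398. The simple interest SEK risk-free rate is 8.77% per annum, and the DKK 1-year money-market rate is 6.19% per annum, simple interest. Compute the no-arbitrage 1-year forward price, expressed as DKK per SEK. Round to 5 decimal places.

T = 1 year.
DKK growth factor: 1 + 0.0619×1 = 1.061900.
SEK accumulates by 1 + 0.0877×1 = 1.087700.
So F = 0.47398 × 1.061900 / 1.087700 = 0.4627373 (DKK/SEK).

0.46274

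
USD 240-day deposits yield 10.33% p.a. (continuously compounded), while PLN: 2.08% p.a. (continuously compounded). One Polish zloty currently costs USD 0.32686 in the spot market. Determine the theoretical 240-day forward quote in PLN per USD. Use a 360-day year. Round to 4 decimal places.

2.8957

T = 240/360 years.
Growth of 1 USD over T: e^(0.1033×240/360) = 1.0712934.
PLN growth factor: e^(0.0208×240/360) = 1.0139633.
So F = 0.32686 × 1.0712934 / 1.0139633 = 0.3453409 (USD/PLN).
Invert for PLN per USD: 1 / 0.3453409 = 2.8957.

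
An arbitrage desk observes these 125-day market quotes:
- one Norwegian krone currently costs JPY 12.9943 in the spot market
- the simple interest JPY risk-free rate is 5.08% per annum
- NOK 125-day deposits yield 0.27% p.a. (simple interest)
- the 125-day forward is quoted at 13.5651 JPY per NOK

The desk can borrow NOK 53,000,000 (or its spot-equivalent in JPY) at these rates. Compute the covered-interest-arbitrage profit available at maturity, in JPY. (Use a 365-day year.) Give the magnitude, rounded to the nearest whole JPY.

T = 125/365 years.
Invest the NOK and cover forward: 53,000,000 × 1.00092465753 × 13.5651 = JPY 719,615,082.81.
Convert at spot and invest in JPY: 53,000,000 × 12.9943 × 1.01739726027 = JPY 700,679,356.61.
The quoted forward overvalues NOK, so borrow JPY, buy NOK at spot, deposit the NOK at 0.27%, and sell the proceeds forward at 13.5651.
The gap between the two covered legs is JPY 18,935,726.

JPY 18,935,726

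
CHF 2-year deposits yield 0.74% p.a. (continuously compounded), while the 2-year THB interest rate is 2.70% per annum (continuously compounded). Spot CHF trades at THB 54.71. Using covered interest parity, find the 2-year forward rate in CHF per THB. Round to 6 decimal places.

0.017576

T = 2 years.
Growth of 1 THB over T: e^(0.0270×2) = 1.0554846.
CHF accumulates by e^(0.0074×2) = 1.0149101.
Forward (THB per CHF) = 54.71 × 1.0554846 / 1.0149101 = 56.89722.
Quoted the other way: 1/56.89722 = 0.017576 CHF per THB.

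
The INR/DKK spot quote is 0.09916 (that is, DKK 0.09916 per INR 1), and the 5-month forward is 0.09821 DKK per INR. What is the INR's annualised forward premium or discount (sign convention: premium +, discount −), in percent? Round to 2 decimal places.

-2.30%

T = 5/12 years.
(F − S)/S = (0.09821 − 0.09916)/0.09916 = -0.0095805.
Annualise by dividing by T: -0.0095805 / (5/12) = -0.022993 → -2.30%.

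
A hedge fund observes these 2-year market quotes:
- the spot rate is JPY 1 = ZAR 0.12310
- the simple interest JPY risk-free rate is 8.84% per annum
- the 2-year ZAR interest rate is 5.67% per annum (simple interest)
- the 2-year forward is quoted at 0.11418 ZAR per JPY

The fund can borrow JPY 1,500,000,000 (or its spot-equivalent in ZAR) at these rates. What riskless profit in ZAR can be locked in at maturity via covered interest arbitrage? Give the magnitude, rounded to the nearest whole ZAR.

T = 2 years.
Route A — deposit JPY, sell forward: 1,500,000,000 × 1.176800 × 0.11418 = ZAR 201,550,536.00.
Route B — convert at spot, deposit ZAR: 1,500,000,000 × 0.12310 × 1.113400 = ZAR 205,589,310.00.
The quoted forward undervalues JPY, so borrow JPY, convert to ZAR at spot, deposit the ZAR at 5.67%, and buy JPY forward at 0.11418 to cover the loan.
The gap between the two covered legs is ZAR 4,038,774.

ZAR 4,038,774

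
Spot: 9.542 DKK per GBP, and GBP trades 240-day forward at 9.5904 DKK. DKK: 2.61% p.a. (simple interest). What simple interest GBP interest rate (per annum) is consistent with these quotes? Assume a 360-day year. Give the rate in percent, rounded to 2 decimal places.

T = 240/360 years.
By CIP, F/S equals the DKK-to-GBP growth ratio: 9.5904/9.542 = 1.0050723.
The DKK side grows by 1 + 0.0261×240/360 = 1.017400.
So the GBP growth factor = 1.0122655.
(1.0122655 − 1)/T = 0.018398, i.e. 1.84%.

1.84%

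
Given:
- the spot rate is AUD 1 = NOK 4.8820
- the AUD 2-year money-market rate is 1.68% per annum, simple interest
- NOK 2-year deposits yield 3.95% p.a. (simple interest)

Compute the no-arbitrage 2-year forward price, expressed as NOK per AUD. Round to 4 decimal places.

T = 2 years.
NOK growth factor: 1 + 0.0395×2 = 1.079000.
AUD accumulates by 1 + 0.0168×2 = 1.033600.
CIP: F = S · (grow NOK)/(grow AUD) = 4.882 × 1.079000/1.033600 = 5.096438 NOK per AUD.

5.0964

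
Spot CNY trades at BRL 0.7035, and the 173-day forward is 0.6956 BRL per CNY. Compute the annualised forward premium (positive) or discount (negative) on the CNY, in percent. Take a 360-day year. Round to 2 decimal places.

-2.34%

T = 173/360 years.
CNY trades forward at -1.12296% vs spot over the period.
×(1/T) gives -2.34% p.a.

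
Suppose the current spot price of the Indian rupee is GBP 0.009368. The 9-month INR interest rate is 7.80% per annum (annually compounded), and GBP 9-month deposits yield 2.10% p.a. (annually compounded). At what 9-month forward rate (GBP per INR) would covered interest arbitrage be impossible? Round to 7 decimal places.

T = 9/12 years.
GBP growth factor: (1 + 0.0210)^(9/12) = 1.015709.
INR accumulates by (1 + 0.0780)^(9/12) = 1.0579474.
CIP: F = S · (grow GBP)/(grow INR) = 0.009368 × 1.015709/1.0579474 = 0.008993984 GBP per INR.

0.0089940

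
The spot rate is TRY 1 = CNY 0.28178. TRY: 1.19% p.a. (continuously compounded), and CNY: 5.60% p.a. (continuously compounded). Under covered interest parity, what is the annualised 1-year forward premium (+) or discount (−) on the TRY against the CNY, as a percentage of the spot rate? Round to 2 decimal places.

T = 1 year.
No-arbitrage forward: 0.28178 × 1.0575977 / 1.0119711 = 0.29448458 CNY/TRY.
Annualised premium = (F − S)/S × (1/T) = (0.29448458 − 0.28178)/0.28178 ÷ 1 = 4.51%.

+4.51%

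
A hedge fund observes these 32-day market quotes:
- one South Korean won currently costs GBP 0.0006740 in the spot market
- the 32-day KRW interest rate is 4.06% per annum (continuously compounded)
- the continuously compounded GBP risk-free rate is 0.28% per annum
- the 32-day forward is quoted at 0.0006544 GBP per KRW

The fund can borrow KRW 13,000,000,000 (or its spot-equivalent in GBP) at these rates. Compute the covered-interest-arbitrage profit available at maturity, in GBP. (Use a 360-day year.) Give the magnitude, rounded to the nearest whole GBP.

T = 32/360 years.
Route A — deposit KRW, sell forward: 13,000,000,000 × 1.003615409 × 0.0006544 = GBP 8,537,957.01.
Route B — convert at spot, deposit GBP: 13,000,000,000 × 0.0006740 × 1.00024892 = GBP 8,764,181.04.
The quoted forward undervalues KRW, so borrow KRW, convert to GBP at spot, deposit the GBP at 0.28%, and buy KRW forward at 0.0006544 to cover the loan.
Arbitrage profit = |8,537,957.01 − 8,764,181.04| = GBP 226,224.

GBP 226,224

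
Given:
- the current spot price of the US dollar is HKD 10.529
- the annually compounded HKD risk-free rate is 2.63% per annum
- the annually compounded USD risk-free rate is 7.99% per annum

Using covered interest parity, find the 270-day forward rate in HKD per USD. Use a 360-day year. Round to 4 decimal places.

10.1346

T = 270/360 years.
Growth of 1 HKD over T: (1 + 0.0263)^(270/360) = 1.01966085.
USD accumulates by (1 + 0.0799)^(270/360) = 1.05934557.
CIP: F = S · (grow HKD)/(grow USD) = 10.529 × 1.01966085/1.05934557 = 10.134567 HKD per USD.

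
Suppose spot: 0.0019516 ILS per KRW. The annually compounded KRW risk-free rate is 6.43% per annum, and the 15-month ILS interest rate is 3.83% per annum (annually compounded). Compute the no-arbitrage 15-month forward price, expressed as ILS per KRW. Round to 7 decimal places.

0.0018922

T = 15/12 years.
ILS growth factor: (1 + 0.0383)^(15/12) = 1.048102.
KRW accumulates by (1 + 0.0643)^(15/12) = 1.0810109.
Forward (ILS per KRW) = 0.0019516 × 1.048102 / 1.0810109 = 0.001892188.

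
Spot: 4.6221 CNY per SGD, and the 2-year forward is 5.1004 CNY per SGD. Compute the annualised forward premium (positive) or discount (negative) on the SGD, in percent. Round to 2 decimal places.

T = 2 years.
SGD trades forward at +10.34811% vs spot over the period.
×(1/T) gives 5.17% p.a.

+5.17%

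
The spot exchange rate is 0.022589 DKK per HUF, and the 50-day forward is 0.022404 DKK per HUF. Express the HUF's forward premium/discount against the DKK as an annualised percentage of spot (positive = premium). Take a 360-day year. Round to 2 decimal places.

-5.90%

T = 50/360 years.
Period premium: (0.022404 − 0.022589)/0.022589 = -0.0081898.
×(1/T) gives -5.90% p.a.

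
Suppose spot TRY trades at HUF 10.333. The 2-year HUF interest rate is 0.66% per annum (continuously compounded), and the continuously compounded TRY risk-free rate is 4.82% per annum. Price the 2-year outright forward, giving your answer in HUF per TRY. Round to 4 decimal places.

T = 2 years.
HUF growth factor: e^(0.0066×2) = 1.0132875.
Growth of 1 TRY over T: e^(0.0482×2) = 1.1011995.
Forward (HUF per TRY) = 10.333 × 1.0132875 / 1.1011995 = 9.508086.

9.5081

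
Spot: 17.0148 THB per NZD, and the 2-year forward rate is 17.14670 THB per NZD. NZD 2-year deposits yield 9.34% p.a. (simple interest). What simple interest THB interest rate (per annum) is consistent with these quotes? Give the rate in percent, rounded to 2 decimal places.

T = 2 years.
F/S = 17.1467/17.0148 = 1.0077521 = (growth of THB) / (growth of NZD).
The NZD side grows by 1 + 0.0934×2 = 1.186800.
Hence g_THB = 1.1960002.
r = (1.1960002 − 1)/2 = 0.098000 → 9.80%.

9.80%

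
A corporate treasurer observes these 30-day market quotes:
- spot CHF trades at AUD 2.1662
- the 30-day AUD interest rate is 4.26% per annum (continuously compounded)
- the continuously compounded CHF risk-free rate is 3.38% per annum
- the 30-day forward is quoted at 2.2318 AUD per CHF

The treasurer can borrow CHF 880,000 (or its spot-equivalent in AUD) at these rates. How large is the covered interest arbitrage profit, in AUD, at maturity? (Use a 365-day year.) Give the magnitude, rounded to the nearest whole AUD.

T = 30/365 years.
Route A — deposit CHF, sell forward: 880,000 × 1.002781945 × 2.2318 = AUD 1,969,447.70.
Route B — convert at spot, deposit AUD: 880,000 × 2.1662 × 1.003507507 = AUD 1,912,942.21.
The quoted forward overvalues CHF, so borrow AUD, buy CHF at spot, deposit the CHF at 3.38%, and sell the proceeds forward at 2.2318.
Arbitrage profit = |1,969,447.70 − 1,912,942.21| = AUD 56,505.

AUD 56,505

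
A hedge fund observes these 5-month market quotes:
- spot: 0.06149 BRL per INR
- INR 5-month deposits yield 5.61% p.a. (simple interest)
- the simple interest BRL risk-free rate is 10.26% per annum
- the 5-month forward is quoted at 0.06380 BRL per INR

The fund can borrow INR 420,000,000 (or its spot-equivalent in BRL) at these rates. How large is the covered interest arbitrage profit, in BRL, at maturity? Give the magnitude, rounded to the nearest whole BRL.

BRL 492,504

T = 5/12 years.
Keep in INR, deliver into the forward: 420,000,000·1.023375·0.06380 = BRL 27,422,356.50.
Swap to BRL now, deposit: 420,000,000·0.06149·1.042750 = BRL 26,929,852.95.
The quoted forward overvalues INR, so borrow BRL, buy INR at spot, deposit the INR at 5.61%, and sell the proceeds forward at 0.06380.
Arbitrage profit = |27,422,356.50 − 26,929,852.95| = BRL 492,504.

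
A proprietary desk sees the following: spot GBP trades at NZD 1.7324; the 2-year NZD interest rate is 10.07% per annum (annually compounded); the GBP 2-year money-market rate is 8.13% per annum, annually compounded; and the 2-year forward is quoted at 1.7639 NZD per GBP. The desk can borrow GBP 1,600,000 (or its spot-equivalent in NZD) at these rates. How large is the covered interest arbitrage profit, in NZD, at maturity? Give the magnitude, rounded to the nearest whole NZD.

T = 2 years.
Route A — deposit GBP, sell forward: 1,600,000 × 1.16920969 × 1.7639 = NZD 3,299,790.36.
Route B — convert at spot, deposit NZD: 1,600,000 × 1.7324 × 1.21154049 = NZD 3,358,196.39.
The quoted forward undervalues GBP, so borrow GBP, convert to NZD at spot, deposit the NZD at 10.07%, and buy GBP forward at 1.7639 to cover the loan.
The gap between the two covered legs is NZD 58,406.

NZD 58,406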